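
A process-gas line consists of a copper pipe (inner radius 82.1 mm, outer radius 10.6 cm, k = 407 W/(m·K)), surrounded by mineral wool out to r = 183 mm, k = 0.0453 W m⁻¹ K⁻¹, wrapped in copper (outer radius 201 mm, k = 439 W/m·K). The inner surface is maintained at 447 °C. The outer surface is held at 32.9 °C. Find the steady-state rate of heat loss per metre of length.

Treat each layer as a resistance in series:
  R'_copper = ln(0.106/0.0821)/(2πk) = 0.2555/(2π·407) = 9.991×10^-5 m·K/W
  R'_mineral wool = ln(0.183/0.106)/(2πk) = 0.5460/(2π·0.0453) = 1.918 m·K/W
  R'_copper = ln(0.201/0.183)/(2πk) = 0.09382/(2π·439) = 3.401×10^-5 m·K/W
ΣR = 9.991×10^-5 + 1.918 + 3.401×10^-5 = 1.918 m·K/W
Q' = ΔT/ΣR = (447 °C − 32.9 °C)/1.918 = 216 W/m

Q' = 216 W/m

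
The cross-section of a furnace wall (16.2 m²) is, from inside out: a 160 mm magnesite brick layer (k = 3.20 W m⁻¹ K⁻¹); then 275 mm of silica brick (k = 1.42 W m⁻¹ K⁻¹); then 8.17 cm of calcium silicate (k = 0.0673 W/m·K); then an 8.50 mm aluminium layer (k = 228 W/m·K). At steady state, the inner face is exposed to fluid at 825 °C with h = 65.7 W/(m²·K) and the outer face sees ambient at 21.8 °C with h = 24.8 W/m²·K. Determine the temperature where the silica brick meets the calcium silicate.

T = 688 °C

Series thermal resistances, inner to outer:
  R_conv,in = 1/(hA) = 1/(65.7·16.2) = 9.395×10^-4 K/W
  R_magnesite brick = L/(kA) = 0.160/(3.20·16.2) = 0.003086 K/W
  R_silica brick = L/(kA) = 0.275/(1.42·16.2) = 0.01195 K/W
  R_calcium silicate = L/(kA) = 0.0817/(0.0673·16.2) = 0.07494 K/W
  R_aluminium = L/(kA) = 0.00850/(228·16.2) = 2.301×10^-6 K/W
  R_conv,out = 1/(hA) = 1/(24.8·16.2) = 0.002489 K/W
ΣR = 9.395×10^-4 + 0.003086 + 0.01195 + 0.07494 + 2.301×10^-6 + 0.002489 = 0.09341 K/W
Q = ΔT/ΣR = (825 °C − 21.8 °C)/0.09341 = 8599 W
From the inner boundary to the silica brick/calcium silicate interface, ΣR_partial = 0.01598 K/W.
T_interface = T_in − Q·ΣR_partial = 825 °C − (8599)(0.01598) = 688 °C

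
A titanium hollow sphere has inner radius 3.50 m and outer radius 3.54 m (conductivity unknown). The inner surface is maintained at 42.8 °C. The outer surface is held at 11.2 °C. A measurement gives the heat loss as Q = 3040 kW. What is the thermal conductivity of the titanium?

k = 24.7 W/m·K

ΣR = ΔT/Q = |42.8 − 11.2|/3.04×10^6 = 1.039×10^-5 K/W
(1/r₁−1/r₂)/(4πk) = 1.039×10^-5 ⇒ k = 0.003228/(4π·1.039×10^-5) = 24.7 W/m·K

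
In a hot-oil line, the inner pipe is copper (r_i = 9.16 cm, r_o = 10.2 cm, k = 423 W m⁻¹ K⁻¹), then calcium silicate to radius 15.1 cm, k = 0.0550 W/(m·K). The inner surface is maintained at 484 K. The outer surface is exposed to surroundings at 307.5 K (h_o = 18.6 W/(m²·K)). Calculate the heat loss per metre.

Q' = 148 W/m

Series thermal resistances, inner to outer:
  R'_copper = ln(0.102/0.0916)/(2πk) = 0.1075/(2π·423) = 4.046×10^-5 m·K/W
  R'_calcium silicate = ln(0.151/0.102)/(2πk) = 0.3923/(2π·0.0550) = 1.135 m·K/W
  R'_conv,out = 1/(2πr h) = 1/(2π·0.151·18.6) = 0.05667 m·K/W
ΣR = 4.046×10^-5 + 1.135 + 0.05667 = 1.192 m·K/W
Q' = ΔT/ΣR = (484 K − 307.5 K)/1.192 = 148 W/m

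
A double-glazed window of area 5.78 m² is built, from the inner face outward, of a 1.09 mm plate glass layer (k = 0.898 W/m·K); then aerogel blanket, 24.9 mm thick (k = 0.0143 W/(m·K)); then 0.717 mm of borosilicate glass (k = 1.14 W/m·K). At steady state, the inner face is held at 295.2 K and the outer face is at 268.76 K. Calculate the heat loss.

Q = 87.7 W

Series thermal resistances, inner to outer:
  R_plate glass = L/(kA) = 0.00109/(0.898·5.78) = 2.100×10^-4 K/W
  R_aerogel blanket = L/(kA) = 0.0249/(0.0143·5.78) = 0.3013 K/W
  R_borosilicate glass = L/(kA) = 7.17×10^-4/(1.14·5.78) = 1.088×10^-4 K/W
ΣR = 2.100×10^-4 + 0.3013 + 1.088×10^-4 = 0.3016 K/W
Q = ΔT/ΣR = (295.2 K − 268.76 K)/0.3016 = 87.7 W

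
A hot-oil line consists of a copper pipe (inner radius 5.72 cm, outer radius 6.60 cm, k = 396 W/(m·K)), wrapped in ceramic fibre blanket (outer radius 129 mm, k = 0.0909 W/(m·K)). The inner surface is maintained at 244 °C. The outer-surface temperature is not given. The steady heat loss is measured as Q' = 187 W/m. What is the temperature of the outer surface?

T_out = 24.6 °C

Series resistances:
  R'_copper = ln(0.0660/0.0572)/(2πk) = 0.1431/(2π·396) = 5.751×10^-5 m·K/W
  R'_ceramic fibre blanket = ln(0.129/0.0660)/(2πk) = 0.6702/(2π·0.0909) = 1.173 m·K/W
ΣR = 1.173 m·K/W
ΔT = Q'·ΣR = 187 × 1.173 = 219.4 K
Heat flows outward, so T_out = T_in − ΔT = 244 − 219.4 = 24.6 °C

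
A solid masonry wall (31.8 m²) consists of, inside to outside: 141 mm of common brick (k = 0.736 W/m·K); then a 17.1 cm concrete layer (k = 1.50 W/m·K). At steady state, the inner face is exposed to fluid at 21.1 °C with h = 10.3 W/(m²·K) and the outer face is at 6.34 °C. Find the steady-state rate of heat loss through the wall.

Q = 1170 W

Resistance network (inner→outer):
  R_conv,in = 1/(hA) = 1/(10.3·31.8) = 0.003053 K/W
  R_common brick = L/(kA) = 0.141/(0.736·31.8) = 0.006024 K/W
  R_concrete = L/(kA) = 0.171/(1.50·31.8) = 0.003585 K/W
ΣR = 0.003053 + 0.006024 + 0.003585 = 0.01266 K/W
Q = ΔT/ΣR = (21.1 °C − 6.34 °C)/0.01266 = 1170 W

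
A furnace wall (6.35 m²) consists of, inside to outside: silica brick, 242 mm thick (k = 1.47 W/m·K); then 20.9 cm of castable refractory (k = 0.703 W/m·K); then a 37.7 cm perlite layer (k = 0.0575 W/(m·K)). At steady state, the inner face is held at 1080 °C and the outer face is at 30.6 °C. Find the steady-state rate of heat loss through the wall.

Series thermal resistances, inner to outer:
  R_silica brick = L/(kA) = 0.242/(1.47·6.35) = 0.02593 K/W
  R_castable refractory = L/(kA) = 0.209/(0.703·6.35) = 0.04682 K/W
  R_perlite = L/(kA) = 0.377/(0.0575·6.35) = 1.033 K/W
ΣR = 0.02593 + 0.04682 + 1.033 = 1.106 K/W
Q = ΔT/ΣR = (1080 °C − 30.6 °C)/1.106 = 949 W

Q = 949 W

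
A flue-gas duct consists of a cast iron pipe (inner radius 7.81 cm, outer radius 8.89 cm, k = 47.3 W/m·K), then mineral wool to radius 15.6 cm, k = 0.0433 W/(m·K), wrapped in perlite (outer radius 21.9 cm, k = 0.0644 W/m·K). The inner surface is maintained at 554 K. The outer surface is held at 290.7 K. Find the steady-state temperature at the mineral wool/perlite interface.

Series thermal resistances, inner to outer:
  R'_cast iron = ln(0.0889/0.0781)/(2πk) = 0.1295/(2π·47.3) = 4.358×10^-4 m·K/W
  R'_mineral wool = ln(0.156/0.0889)/(2πk) = 0.5623/(2π·0.0433) = 2.067 m·K/W
  R'_perlite = ln(0.219/0.156)/(2πk) = 0.3392/(2π·0.0644) = 0.8383 m·K/W
ΣR = 4.358×10^-4 + 2.067 + 0.8383 = 2.906 m·K/W
Q' = ΔT/ΣR = (554 K − 290.7 K)/2.906 = 90.61 W/m
From the inner boundary to the mineral wool/perlite interface, ΣR_partial = 2.067 m·K/W.
T_interface = T_in − Q'·ΣR_partial = 554 K − (90.61)(2.067) = 366.7 K

T = 366.7 K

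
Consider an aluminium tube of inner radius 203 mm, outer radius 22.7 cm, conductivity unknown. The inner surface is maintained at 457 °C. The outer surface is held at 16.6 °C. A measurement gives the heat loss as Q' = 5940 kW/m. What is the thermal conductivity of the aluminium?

k = 240 W/m·K

ΣR = ΔT/Q' = |457 − 16.6|/5.94×10^6 = 7.414×10^-5 m·K/W
ln(r₂/r₁)/(2πk) = 7.414×10^-5 ⇒ k = 0.1117/(2π·7.414×10^-5) = 240 W/m·K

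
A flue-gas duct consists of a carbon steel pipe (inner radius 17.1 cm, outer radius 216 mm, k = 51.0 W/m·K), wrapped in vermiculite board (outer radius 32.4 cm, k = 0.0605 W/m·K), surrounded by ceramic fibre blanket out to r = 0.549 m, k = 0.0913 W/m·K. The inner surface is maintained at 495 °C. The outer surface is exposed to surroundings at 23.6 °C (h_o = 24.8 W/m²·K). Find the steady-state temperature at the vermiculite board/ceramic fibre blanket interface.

Resistance network (inner→outer):
  R'_carbon steel = ln(0.216/0.171)/(2πk) = 0.2336/(2π·51.0) = 7.290×10^-4 m·K/W
  R'_vermiculite board = ln(0.324/0.216)/(2πk) = 0.4055/(2π·0.0605) = 1.067 m·K/W
  R'_ceramic fibre blanket = ln(0.549/0.324)/(2πk) = 0.5274/(2π·0.0913) = 0.9193 m·K/W
  R'_conv,out = 1/(2πr h) = 1/(2π·0.549·24.8) = 0.01169 m·K/W
ΣR = 7.290×10^-4 + 1.067 + 0.9193 + 0.01169 = 1.999 m·K/W
Q' = ΔT/ΣR = (495 °C − 23.6 °C)/1.999 = 235.8 W/m
From the inner boundary to the vermiculite board/ceramic fibre blanket interface, ΣR_partial = 1.068 m·K/W.
T_interface = T_in − Q'·ΣR_partial = 495 °C − (235.8)(1.068) = 243 °C

T = 243 °C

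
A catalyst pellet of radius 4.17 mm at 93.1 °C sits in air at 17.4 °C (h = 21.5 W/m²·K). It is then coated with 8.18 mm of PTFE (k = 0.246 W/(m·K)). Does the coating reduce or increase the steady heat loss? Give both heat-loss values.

increases: 0.356 → 1.00 W

Critical radius for a sphere: r_cr = 2k/h = 0.0229 m = 2.29 cm.
Outer radius after coating: r₂ = 0.00417 + 0.00818 = 0.01235 m.
Since r₁ < r_cr and r₂ ≤ r_cr, the coating moves toward the maximum at r_cr — heat loss rises.
Bare: R = 1/(4πr₁²h) = 212.9 K/W; Q = 75.7/212.9 = 0.356 W.
Coated: R = R_cond + R_conv = 75.65 K/W; Q = 75.7/75.65 = 1.00 W.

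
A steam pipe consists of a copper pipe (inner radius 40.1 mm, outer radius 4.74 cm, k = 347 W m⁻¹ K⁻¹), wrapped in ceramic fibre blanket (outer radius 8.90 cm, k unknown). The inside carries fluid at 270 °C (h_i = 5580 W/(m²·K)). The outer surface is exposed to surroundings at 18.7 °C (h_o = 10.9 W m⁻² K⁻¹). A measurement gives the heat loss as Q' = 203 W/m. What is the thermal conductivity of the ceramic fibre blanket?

ΣR = ΔT/Q' = |270 − 18.7|/203 = 1.238 m·K/W
Known resistances:
  R'_conv,in = 1/(2πr h) = 1/(2π·0.0401·5580) = 7.113×10^-4 m·K/W
  R'_copper = ln(0.0474/0.0401)/(2πk) = 0.1672/(2π·347) = 7.671×10^-5 m·K/W
  R'_conv,out = 1/(2πr h) = 1/(2π·0.0890·10.9) = 0.1641 m·K/W
R_ceramic fibre blanket = ΣR − ΣR_known = 1.238 − 0.1649 = 1.073 m·K/W
ln(r₂/r₁)/(2πk) = 1.073 ⇒ k = 0.6300/(2π·1.073) = 0.0934 W/m·K

k = 0.0934 W/m·K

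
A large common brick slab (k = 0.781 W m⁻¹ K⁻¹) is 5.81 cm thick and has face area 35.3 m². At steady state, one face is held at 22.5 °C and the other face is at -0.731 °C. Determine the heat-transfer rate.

Q = kA·ΔT/L = 0.781 × 35.3 × |22.5 °C − -0.731 °C| / 0.0581 = 11000 W

Q = 11.0 kW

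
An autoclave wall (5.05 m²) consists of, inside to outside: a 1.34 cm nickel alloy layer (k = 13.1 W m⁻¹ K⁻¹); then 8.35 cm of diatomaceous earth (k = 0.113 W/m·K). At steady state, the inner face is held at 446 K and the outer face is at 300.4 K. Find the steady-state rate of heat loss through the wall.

Q = 994 W

Resistance network (inner→outer):
  R_nickel alloy = L/(kA) = 0.0134/(13.1·5.05) = 2.026×10^-4 K/W
  R_diatomaceous earth = L/(kA) = 0.0835/(0.113·5.05) = 0.1463 K/W
ΣR = 2.026×10^-4 + 0.1463 = 0.1465 K/W
Q = ΔT/ΣR = (446 K − 300.4 K)/0.1465 = 994 W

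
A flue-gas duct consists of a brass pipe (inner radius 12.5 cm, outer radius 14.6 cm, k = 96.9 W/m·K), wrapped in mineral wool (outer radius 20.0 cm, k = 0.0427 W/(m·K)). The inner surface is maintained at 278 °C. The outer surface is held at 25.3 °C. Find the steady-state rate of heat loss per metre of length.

Series thermal resistances, inner to outer:
  R'_brass = ln(0.146/0.125)/(2πk) = 0.1553/(2π·96.9) = 2.551×10^-4 m·K/W
  R'_mineral wool = ln(0.200/0.146)/(2πk) = 0.3147/(2π·0.0427) = 1.173 m·K/W
ΣR = 2.551×10^-4 + 1.173 = 1.173 m·K/W
Q' = ΔT/ΣR = (278 °C − 25.3 °C)/1.173 = 215 W/m

Q' = 215 W/m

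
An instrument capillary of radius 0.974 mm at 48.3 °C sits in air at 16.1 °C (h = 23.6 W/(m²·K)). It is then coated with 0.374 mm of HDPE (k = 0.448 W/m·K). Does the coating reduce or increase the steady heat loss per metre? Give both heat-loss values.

increases: 4.65 → 6.29 W/m

Critical radius for a cylinder: r_cr = k/h = 0.0190 m = 1.90 cm.
Outer radius after coating: r₂ = 9.74×10^-4 + 3.74×10^-4 = 0.001348 m.
Since r₁ < r_cr and r₂ ≤ r_cr, the coating moves toward the maximum at r_cr — heat loss rises.
Bare: R = 1/(2πr₁h) = 6.924 m·K/W; Q = 32.2/6.924 = 4.65 W/m.
Coated: R = R_cond + R_conv = 5.118 m·K/W; Q = 32.2/5.118 = 6.29 W/m.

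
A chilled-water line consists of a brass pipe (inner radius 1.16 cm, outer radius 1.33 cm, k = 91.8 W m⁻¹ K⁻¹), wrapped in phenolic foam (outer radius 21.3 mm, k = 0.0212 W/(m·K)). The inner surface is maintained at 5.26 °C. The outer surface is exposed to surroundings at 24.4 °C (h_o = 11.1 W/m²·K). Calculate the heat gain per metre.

Resistance network (inner→outer):
  R'_brass = ln(0.0133/0.0116)/(2πk) = 0.1368/(2π·91.8) = 2.371×10^-4 m·K/W
  R'_phenolic foam = ln(0.0213/0.0133)/(2πk) = 0.4709/(2π·0.0212) = 3.536 m·K/W
  R'_conv,out = 1/(2πr h) = 1/(2π·0.0213·11.1) = 0.6732 m·K/W
ΣR = 2.371×10^-4 + 3.536 + 0.6732 = 4.209 m·K/W
Q' = ΔT/ΣR = (5.26 °C − 24.4 °C)/4.209 = -4.55 W/m
(Negative Q' ⇒ heat flows inward; heat gain = 4.55 W/m.)

Q' = 4.55 W/m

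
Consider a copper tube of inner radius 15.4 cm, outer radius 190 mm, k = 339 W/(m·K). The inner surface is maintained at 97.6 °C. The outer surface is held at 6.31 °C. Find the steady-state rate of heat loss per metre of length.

Q' = 2πk·ΔT/ln(r₂/r₁) = 2π × 339 × 91.29 / ln(0.190/0.154) = 9.26×10^5 W/m

Q' = 9.26×10^5 W/m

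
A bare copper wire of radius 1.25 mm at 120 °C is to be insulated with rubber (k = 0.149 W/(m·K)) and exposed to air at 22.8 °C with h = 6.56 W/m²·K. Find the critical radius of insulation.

r_cr = 2.27 cm

For a cylinder, r_cr = k_ins/h = 0.149/6.56 = 0.0227 m = 2.27 cm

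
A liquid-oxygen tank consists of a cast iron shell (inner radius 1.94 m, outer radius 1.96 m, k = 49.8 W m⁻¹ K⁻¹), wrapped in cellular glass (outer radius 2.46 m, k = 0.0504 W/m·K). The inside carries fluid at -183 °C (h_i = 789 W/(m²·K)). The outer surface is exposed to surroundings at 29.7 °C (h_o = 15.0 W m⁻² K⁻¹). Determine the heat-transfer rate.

Resistance network (inner→outer):
  R_conv,in = 1/(4πr²h) = 1/(4π·1.94²·789) = 2.680×10^-5 K/W
  R_cast iron = (1/1.94 − 1/1.96)/(4πk) = 0.005260/(4π·49.8) = 8.405×10^-6 K/W
  R_cellular glass = (1/1.96 − 1/2.46)/(4πk) = 0.1037/(4π·0.0504) = 0.1637 K/W
  R_conv,out = 1/(4πr²h) = 1/(4π·2.46²·15.0) = 8.767×10^-4 K/W
ΣR = 2.680×10^-5 + 8.405×10^-6 + 0.1637 + 8.767×10^-4 = 0.1646 K/W
Q = ΔT/ΣR = (-183 °C − 29.7 °C)/0.1646 = -1290 W
(Negative Q ⇒ heat flows inward; heat gain = 1290 W.)

Q = 1290 W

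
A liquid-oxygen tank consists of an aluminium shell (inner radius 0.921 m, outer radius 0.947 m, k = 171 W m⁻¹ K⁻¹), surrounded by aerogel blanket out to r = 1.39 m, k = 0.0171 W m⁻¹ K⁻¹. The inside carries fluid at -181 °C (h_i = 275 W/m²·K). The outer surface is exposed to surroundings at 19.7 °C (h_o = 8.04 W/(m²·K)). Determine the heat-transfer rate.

Q = 128 W

Series thermal resistances, inner to outer:
  R_conv,in = 1/(4πr²h) = 1/(4π·0.921²·275) = 3.411×10^-4 K/W
  R_aluminium = (1/0.921 − 1/0.947)/(4πk) = 0.02981/(4π·171) = 1.387×10^-5 K/W
  R_aerogel blanket = (1/0.947 − 1/1.39)/(4πk) = 0.3365/(4π·0.0171) = 1.566 K/W
  R_conv,out = 1/(4πr²h) = 1/(4π·1.39²·8.04) = 0.005123 K/W
ΣR = 3.411×10^-4 + 1.387×10^-5 + 1.566 + 0.005123 = 1.571 K/W
Q = ΔT/ΣR = (-181 °C − 19.7 °C)/1.571 = -128 W
(Negative Q ⇒ heat flows inward; heat gain = 128 W.)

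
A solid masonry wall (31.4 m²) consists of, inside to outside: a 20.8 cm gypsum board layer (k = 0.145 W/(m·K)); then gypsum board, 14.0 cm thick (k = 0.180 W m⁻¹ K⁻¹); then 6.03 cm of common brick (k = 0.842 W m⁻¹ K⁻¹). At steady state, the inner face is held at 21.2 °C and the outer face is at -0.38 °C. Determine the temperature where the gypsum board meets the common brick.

Resistance network (inner→outer):
  R_gypsum board = L/(kA) = 0.208/(0.145·31.4) = 0.04568 K/W
  R_gypsum board = L/(kA) = 0.140/(0.180·31.4) = 0.02477 K/W
  R_common brick = L/(kA) = 0.0603/(0.842·31.4) = 0.002281 K/W
ΣR = 0.04568 + 0.02477 + 0.002281 = 0.07273 K/W
Q = ΔT/ΣR = (21.2 °C − -0.38 °C)/0.07273 = 296.7 W
From the inner boundary to the gypsum board/common brick interface, ΣR_partial = 0.07045 K/W.
T_interface = T_in − Q·ΣR_partial = 21.2 °C − (296.7)(0.07045) = 0.30 °C

T = 0.30 °C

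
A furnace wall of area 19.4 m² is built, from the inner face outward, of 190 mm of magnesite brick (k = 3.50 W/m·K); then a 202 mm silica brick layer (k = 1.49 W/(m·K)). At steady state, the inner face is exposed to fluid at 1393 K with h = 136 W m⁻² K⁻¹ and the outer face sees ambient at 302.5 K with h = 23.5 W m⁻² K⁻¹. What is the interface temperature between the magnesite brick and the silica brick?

T = 1113 K

Treat each layer as a resistance in series:
  R_conv,in = 1/(hA) = 1/(136·19.4) = 3.790×10^-4 K/W
  R_magnesite brick = L/(kA) = 0.190/(3.50·19.4) = 0.002798 K/W
  R_silica brick = L/(kA) = 0.202/(1.49·19.4) = 0.006988 K/W
  R_conv,out = 1/(hA) = 1/(23.5·19.4) = 0.002193 K/W
ΣR = 3.790×10^-4 + 0.002798 + 0.006988 + 0.002193 = 0.01236 K/W
Q = ΔT/ΣR = (1393 K − 302.5 K)/0.01236 = 88230 W
From the inner boundary to the magnesite brick/silica brick interface, ΣR_partial = 0.003177 K/W.
T_interface = T_in − Q·ΣR_partial = 1393 K − (88230)(0.003177) = 1113 K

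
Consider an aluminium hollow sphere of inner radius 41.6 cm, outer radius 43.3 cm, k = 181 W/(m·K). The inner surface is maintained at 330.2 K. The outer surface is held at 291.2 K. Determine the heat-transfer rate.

Q = 9.40×10^5 W

Q = 4πk·ΔT/(1/r₁ − 1/r₂) = 4π × 181 × 39 / (1/0.416 − 1/0.433) = 9.40×10^5 W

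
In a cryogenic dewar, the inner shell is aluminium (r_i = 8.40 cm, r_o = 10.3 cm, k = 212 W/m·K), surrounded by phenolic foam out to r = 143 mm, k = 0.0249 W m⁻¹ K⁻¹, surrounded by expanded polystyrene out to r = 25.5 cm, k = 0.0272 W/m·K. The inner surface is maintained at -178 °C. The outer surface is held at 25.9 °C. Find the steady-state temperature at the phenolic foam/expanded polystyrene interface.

Treat each layer as a resistance in series:
  R_aluminium = (1/0.0840 − 1/0.103)/(4πk) = 2.196/(4π·212) = 8.243×10^-4 K/W
  R_phenolic foam = (1/0.103 − 1/0.143)/(4πk) = 2.716/(4π·0.0249) = 8.679 K/W
  R_expanded polystyrene = (1/0.143 − 1/0.255)/(4πk) = 3.071/(4π·0.0272) = 8.986 K/W
ΣR = 8.243×10^-4 + 8.679 + 8.986 = 17.67 K/W
Q = ΔT/ΣR = (-178 °C − 25.9 °C)/17.67 = -11.54 W
From the inner boundary to the phenolic foam/expanded polystyrene interface, ΣR_partial = 8.680 K/W.
T_interface = T_in − Q·ΣR_partial = -178 °C − (-11.54)(8.680) = -77.8 °C

T = -77.8 °C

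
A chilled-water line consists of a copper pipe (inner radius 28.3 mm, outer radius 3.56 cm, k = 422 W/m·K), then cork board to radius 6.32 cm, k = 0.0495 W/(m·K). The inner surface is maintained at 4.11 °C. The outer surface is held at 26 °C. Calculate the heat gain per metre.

Q' = 11.9 W/m

Series thermal resistances, inner to outer:
  R'_copper = ln(0.0356/0.0283)/(2πk) = 0.2295/(2π·422) = 8.655×10^-5 m·K/W
  R'_cork board = ln(0.0632/0.0356)/(2πk) = 0.5740/(2π·0.0495) = 1.845 m·K/W
ΣR = 8.655×10^-5 + 1.845 = 1.845 m·K/W
Q' = ΔT/ΣR = (4.11 °C − 26 °C)/1.845 = -11.9 W/m
(Negative Q' ⇒ heat flows inward; heat gain = 11.9 W/m.)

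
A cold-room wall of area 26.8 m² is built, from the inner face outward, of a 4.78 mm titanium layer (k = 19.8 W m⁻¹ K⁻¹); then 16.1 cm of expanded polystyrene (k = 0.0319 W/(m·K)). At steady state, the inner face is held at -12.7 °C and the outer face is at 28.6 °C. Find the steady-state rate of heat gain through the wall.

Q = 219 W

Resistance network (inner→outer):
  R_titanium = L/(kA) = 0.00478/(19.8·26.8) = 9.008×10^-6 K/W
  R_expanded polystyrene = L/(kA) = 0.161/(0.0319·26.8) = 0.1883 K/W
ΣR = 9.008×10^-6 + 0.1883 = 0.1883 K/W
Q = ΔT/ΣR = (-12.7 °C − 28.6 °C)/0.1883 = -219 W
(Negative Q ⇒ heat flows inward; heat gain = 219 W.)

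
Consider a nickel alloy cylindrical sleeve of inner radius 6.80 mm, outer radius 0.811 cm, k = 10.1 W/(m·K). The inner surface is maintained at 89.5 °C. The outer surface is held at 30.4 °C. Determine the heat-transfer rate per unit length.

Q' = 2πk·ΔT/ln(r₂/r₁) = 2π × 10.1 × 59.1 / ln(0.00811/0.00680) = 21300 W/m

Q' = 21300 W/m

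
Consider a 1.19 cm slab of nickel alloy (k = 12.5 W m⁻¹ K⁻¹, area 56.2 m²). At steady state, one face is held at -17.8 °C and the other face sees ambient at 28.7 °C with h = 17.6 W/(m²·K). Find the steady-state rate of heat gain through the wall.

Q = 45.2 kW

Resistance network (inner→outer):
  R_nickel alloy = L/(kA) = 0.0119/(12.5·56.2) = 1.694×10^-5 K/W
  R_conv,out = 1/(hA) = 1/(17.6·56.2) = 0.001011 K/W
ΣR = 1.694×10^-5 + 0.001011 = 0.001028 K/W
Q = ΔT/ΣR = (-17.8 °C − 28.7 °C)/0.001028 = -45200 W
(Negative Q ⇒ heat flows inward; heat gain = 45200 W.)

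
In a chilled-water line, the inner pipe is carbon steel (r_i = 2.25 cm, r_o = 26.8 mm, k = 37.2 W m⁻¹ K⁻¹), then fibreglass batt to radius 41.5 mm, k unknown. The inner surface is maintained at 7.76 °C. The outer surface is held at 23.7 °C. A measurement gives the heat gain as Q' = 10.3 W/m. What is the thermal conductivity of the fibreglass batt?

k = 0.0450 W/m·K

ΣR = ΔT/Q' = |7.76 − 23.7|/10.3 = 1.548 m·K/W
Known resistances:
  R'_carbon steel = ln(0.0268/0.0225)/(2πk) = 0.1749/(2π·37.2) = 7.482×10^-4 m·K/W
R_fibreglass batt = ΣR − ΣR_known = 1.548 − 7.482×10^-4 = 1.547 m·K/W
ln(r₂/r₁)/(2πk) = 1.547 ⇒ k = 0.4373/(2π·1.547) = 0.0450 W/m·K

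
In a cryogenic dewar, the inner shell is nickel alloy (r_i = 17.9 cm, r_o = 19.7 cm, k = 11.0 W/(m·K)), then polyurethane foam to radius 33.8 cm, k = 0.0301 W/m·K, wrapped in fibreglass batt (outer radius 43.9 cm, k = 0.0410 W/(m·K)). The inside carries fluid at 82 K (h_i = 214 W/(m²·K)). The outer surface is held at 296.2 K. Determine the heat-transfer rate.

Resistance network (inner→outer):
  R_conv,in = 1/(4πr²h) = 1/(4π·0.179²·214) = 0.01161 K/W
  R_nickel alloy = (1/0.179 − 1/0.197)/(4πk) = 0.5105/(4π·11.0) = 0.003693 K/W
  R_polyurethane foam = (1/0.197 − 1/0.338)/(4πk) = 2.118/(4π·0.0301) = 5.598 K/W
  R_fibreglass batt = (1/0.338 − 1/0.439)/(4πk) = 0.6807/(4π·0.0410) = 1.321 K/W
ΣR = 0.01161 + 0.003693 + 5.598 + 1.321 = 6.934 K/W
Q = ΔT/ΣR = (82 K − 296.2 K)/6.934 = -30.9 W
(Negative Q ⇒ heat flows inward; heat gain = 30.9 W.)

Q = 30.9 W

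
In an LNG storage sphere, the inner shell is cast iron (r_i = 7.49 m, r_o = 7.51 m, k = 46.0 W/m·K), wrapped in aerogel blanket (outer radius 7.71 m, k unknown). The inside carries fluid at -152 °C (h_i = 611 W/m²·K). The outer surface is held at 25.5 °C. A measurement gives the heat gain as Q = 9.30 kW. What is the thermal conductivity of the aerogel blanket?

k = 0.0144 W/m·K

ΣR = ΔT/Q = |-152 − 25.5|/9300 = 0.01909 K/W
Known resistances:
  R_conv,in = 1/(4πr²h) = 1/(4π·7.49²·611) = 2.322×10^-6 K/W
  R_cast iron = (1/7.49 − 1/7.51)/(4πk) = 3.556×10^-4/(4π·46.0) = 6.151×10^-7 K/W
R_aerogel blanket = ΣR − ΣR_known = 0.01909 − 2.937×10^-6 = 0.01909 K/W
(1/r₁−1/r₂)/(4πk) = 0.01909 ⇒ k = 0.003454/(4π·0.01909) = 0.0144 W/m·K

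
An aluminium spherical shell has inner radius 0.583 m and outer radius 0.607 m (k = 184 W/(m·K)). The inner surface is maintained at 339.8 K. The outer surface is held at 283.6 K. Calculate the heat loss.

Q = 4πk·ΔT/(1/r₁ − 1/r₂) = 4π × 184 × 56.2 / (1/0.583 − 1/0.607) = 1.92×10^6 W

Q = 1.92×10^6 W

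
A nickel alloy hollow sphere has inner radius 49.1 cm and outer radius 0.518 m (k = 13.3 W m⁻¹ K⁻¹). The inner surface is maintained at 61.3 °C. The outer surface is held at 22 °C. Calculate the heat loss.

Q = 4πk·ΔT/(1/r₁ − 1/r₂) = 4π × 13.3 × 39.3 / (1/0.491 − 1/0.518) = 61900 W

Q = 61.9 kW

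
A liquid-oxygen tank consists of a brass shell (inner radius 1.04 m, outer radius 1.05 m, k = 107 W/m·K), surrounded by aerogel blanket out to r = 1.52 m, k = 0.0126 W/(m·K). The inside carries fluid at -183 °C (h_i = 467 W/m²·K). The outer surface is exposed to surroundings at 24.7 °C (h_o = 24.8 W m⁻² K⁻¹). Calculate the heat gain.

Q = 112 W

Series thermal resistances, inner to outer:
  R_conv,in = 1/(4πr²h) = 1/(4π·1.04²·467) = 1.575×10^-4 K/W
  R_brass = (1/1.04 − 1/1.05)/(4πk) = 0.009158/(4π·107) = 6.811×10^-6 K/W
  R_aerogel blanket = (1/1.05 − 1/1.52)/(4πk) = 0.2945/(4π·0.0126) = 1.860 K/W
  R_conv,out = 1/(4πr²h) = 1/(4π·1.52²·24.8) = 0.001389 K/W
ΣR = 1.575×10^-4 + 6.811×10^-6 + 1.860 + 0.001389 = 1.862 K/W
Q = ΔT/ΣR = (-183 °C − 24.7 °C)/1.862 = -112 W
(Negative Q ⇒ heat flows inward; heat gain = 112 W.)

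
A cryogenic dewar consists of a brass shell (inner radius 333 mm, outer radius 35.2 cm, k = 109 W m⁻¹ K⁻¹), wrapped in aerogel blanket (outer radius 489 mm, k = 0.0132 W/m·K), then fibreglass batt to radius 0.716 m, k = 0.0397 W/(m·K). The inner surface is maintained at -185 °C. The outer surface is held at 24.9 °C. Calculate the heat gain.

Resistance network (inner→outer):
  R_brass = (1/0.333 − 1/0.352)/(4πk) = 0.1621/(4π·109) = 1.183×10^-4 K/W
  R_aerogel blanket = (1/0.352 − 1/0.489)/(4πk) = 0.7959/(4π·0.0132) = 4.798 K/W
  R_fibreglass batt = (1/0.489 − 1/0.716)/(4πk) = 0.6483/(4π·0.0397) = 1.300 K/W
ΣR = 1.183×10^-4 + 4.798 + 1.300 = 6.098 K/W
Q = ΔT/ΣR = (-185 °C − 24.9 °C)/6.098 = -34.4 W
(Negative Q ⇒ heat flows inward; heat gain = 34.4 W.)

Q = 34.4 W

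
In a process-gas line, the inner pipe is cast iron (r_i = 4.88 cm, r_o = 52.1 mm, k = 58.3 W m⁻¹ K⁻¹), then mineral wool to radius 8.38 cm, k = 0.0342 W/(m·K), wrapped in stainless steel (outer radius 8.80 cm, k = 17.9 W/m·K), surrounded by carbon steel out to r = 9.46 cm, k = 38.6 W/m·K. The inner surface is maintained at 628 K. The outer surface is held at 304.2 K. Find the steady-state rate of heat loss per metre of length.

Treat each layer as a resistance in series:
  R'_cast iron = ln(0.0521/0.0488)/(2πk) = 0.06543/(2π·58.3) = 1.786×10^-4 m·K/W
  R'_mineral wool = ln(0.0838/0.0521)/(2πk) = 0.4753/(2π·0.0342) = 2.212 m·K/W
  R'_stainless steel = ln(0.0880/0.0838)/(2πk) = 0.04890/(2π·17.9) = 4.348×10^-4 m·K/W
  R'_carbon steel = ln(0.0946/0.0880)/(2πk) = 0.07232/(2π·38.6) = 2.982×10^-4 m·K/W
ΣR = 1.786×10^-4 + 2.212 + 4.348×10^-4 + 2.982×10^-4 = 2.213 m·K/W
Q' = ΔT/ΣR = (628 K − 304.2 K)/2.213 = 146 W/m

Q' = 146 W/m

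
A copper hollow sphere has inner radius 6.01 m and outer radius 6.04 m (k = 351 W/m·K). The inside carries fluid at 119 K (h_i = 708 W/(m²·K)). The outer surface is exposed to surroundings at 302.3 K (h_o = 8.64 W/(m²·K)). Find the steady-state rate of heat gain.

Q = 7.17×10^5 W

Series thermal resistances, inner to outer:
  R_conv,in = 1/(4πr²h) = 1/(4π·6.01²·708) = 3.112×10^-6 K/W
  R_copper = (1/6.01 − 1/6.04)/(4πk) = 8.264×10^-4/(4π·351) = 1.874×10^-7 K/W
  R_conv,out = 1/(4πr²h) = 1/(4π·6.04²·8.64) = 2.525×10^-4 K/W
ΣR = 3.112×10^-6 + 1.874×10^-7 + 2.525×10^-4 = 2.558×10^-4 K/W
Q = ΔT/ΣR = (119 K − 302.3 K)/2.558×10^-4 = -7.17×10^5 W
(Negative Q ⇒ heat flows inward; heat gain = 7.17×10^5 W.)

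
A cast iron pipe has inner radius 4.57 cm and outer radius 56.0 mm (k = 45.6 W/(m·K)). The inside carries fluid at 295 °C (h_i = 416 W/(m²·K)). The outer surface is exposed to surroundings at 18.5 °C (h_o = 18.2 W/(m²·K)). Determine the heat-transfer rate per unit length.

Q' = 1670 W/m

Resistance network (inner→outer):
  R'_conv,in = 1/(2πr h) = 1/(2π·0.0457·416) = 0.008372 m·K/W
  R'_cast iron = ln(0.0560/0.0457)/(2πk) = 0.2033/(2π·45.6) = 7.094×10^-4 m·K/W
  R'_conv,out = 1/(2πr h) = 1/(2π·0.0560·18.2) = 0.1562 m·K/W
ΣR = 0.008372 + 7.094×10^-4 + 0.1562 = 0.1653 m·K/W
Q' = ΔT/ΣR = (295 °C − 18.5 °C)/0.1653 = 1670 W/m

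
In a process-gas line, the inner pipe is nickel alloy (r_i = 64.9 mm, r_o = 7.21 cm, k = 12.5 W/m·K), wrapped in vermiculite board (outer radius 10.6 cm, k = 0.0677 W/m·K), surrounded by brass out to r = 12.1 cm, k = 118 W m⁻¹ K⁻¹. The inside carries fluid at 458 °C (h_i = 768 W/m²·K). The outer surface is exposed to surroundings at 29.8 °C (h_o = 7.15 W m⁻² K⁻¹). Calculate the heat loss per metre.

Treat each layer as a resistance in series:
  R'_conv,in = 1/(2πr h) = 1/(2π·0.0649·768) = 0.003193 m·K/W
  R'_nickel alloy = ln(0.0721/0.0649)/(2πk) = 0.1052/(2π·12.5) = 0.001340 m·K/W
  R'_vermiculite board = ln(0.106/0.0721)/(2πk) = 0.3854/(2π·0.0677) = 0.9060 m·K/W
  R'_brass = ln(0.121/0.106)/(2πk) = 0.1324/(2π·118) = 1.785×10^-4 m·K/W
  R'_conv,out = 1/(2πr h) = 1/(2π·0.121·7.15) = 0.1840 m·K/W
ΣR = 0.003193 + 0.001340 + 0.9060 + 1.785×10^-4 + 0.1840 = 1.095 m·K/W
Q' = ΔT/ΣR = (458 °C − 29.8 °C)/1.095 = 391 W/m

Q' = 391 W/m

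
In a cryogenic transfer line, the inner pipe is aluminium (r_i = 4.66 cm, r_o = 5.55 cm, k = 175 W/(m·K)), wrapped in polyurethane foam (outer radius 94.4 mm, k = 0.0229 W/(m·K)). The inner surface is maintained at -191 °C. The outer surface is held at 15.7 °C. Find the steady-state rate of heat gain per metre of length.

Q' = 56.0 W/m

Treat each layer as a resistance in series:
  R'_aluminium = ln(0.0555/0.0466)/(2πk) = 0.1748/(2π·175) = 1.590×10^-4 m·K/W
  R'_polyurethane foam = ln(0.0944/0.0555)/(2πk) = 0.5312/(2π·0.0229) = 3.692 m·K/W
ΣR = 1.590×10^-4 + 3.692 = 3.692 m·K/W
Q' = ΔT/ΣR = (-191 °C − 15.7 °C)/3.692 = -56.0 W/m
(Negative Q' ⇒ heat flows inward; heat gain = 56.0 W/m.)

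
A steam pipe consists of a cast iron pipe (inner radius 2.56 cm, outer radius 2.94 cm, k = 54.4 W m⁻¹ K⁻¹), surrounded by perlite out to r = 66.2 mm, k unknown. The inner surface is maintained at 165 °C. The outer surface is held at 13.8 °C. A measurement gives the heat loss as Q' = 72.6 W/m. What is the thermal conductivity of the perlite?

ΣR = ΔT/Q' = |165 − 13.8|/72.6 = 2.083 m·K/W
Known resistances:
  R'_cast iron = ln(0.0294/0.0256)/(2πk) = 0.1384/(2π·54.4) = 4.049×10^-4 m·K/W
R_perlite = ΣR − ΣR_known = 2.083 − 4.049×10^-4 = 2.083 m·K/W
ln(r₂/r₁)/(2πk) = 2.083 ⇒ k = 0.8117/(2π·2.083) = 0.0620 W/m·K

k = 0.0620 W/m·K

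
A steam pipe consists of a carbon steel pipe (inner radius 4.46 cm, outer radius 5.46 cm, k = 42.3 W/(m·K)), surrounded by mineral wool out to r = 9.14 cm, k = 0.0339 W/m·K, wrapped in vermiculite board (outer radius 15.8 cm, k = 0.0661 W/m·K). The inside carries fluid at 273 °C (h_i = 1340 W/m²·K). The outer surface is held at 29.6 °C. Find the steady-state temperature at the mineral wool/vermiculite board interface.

T = 115 °C

Resistance network (inner→outer):
  R'_conv,in = 1/(2πr h) = 1/(2π·0.0446·1340) = 0.002663 m·K/W
  R'_carbon steel = ln(0.0546/0.0446)/(2πk) = 0.2023/(2π·42.3) = 7.612×10^-4 m·K/W
  R'_mineral wool = ln(0.0914/0.0546)/(2πk) = 0.5152/(2π·0.0339) = 2.419 m·K/W
  R'_vermiculite board = ln(0.158/0.0914)/(2πk) = 0.5473/(2π·0.0661) = 1.318 m·K/W
ΣR = 0.002663 + 7.612×10^-4 + 2.419 + 1.318 = 3.740 m·K/W
Q' = ΔT/ΣR = (273 °C − 29.6 °C)/3.740 = 65.08 W/m
From the inner boundary to the mineral wool/vermiculite board interface, ΣR_partial = 2.422 m·K/W.
T_interface = T_in − Q'·ΣR_partial = 273 °C − (65.08)(2.422) = 115 °C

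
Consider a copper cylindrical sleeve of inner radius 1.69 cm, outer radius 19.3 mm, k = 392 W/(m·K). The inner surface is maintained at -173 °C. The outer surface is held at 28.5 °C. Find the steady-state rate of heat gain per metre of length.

Q' = 2πk·ΔT/ln(r₂/r₁) = 2π × 392 × 201.5 / ln(0.0193/0.0169) = 3.74×10^6 W/m

Q' = 3740 kW/m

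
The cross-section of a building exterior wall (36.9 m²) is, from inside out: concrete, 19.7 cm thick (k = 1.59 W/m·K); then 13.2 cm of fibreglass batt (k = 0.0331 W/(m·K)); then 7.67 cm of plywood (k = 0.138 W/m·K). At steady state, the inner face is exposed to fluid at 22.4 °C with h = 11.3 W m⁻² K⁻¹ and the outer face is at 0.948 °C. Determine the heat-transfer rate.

Resistance network (inner→outer):
  R_conv,in = 1/(hA) = 1/(11.3·36.9) = 0.002398 K/W
  R_concrete = L/(kA) = 0.197/(1.59·36.9) = 0.003358 K/W
  R_fibreglass batt = L/(kA) = 0.132/(0.0331·36.9) = 0.1081 K/W
  R_plywood = L/(kA) = 0.0767/(0.138·36.9) = 0.01506 K/W
ΣR = 0.002398 + 0.003358 + 0.1081 + 0.01506 = 0.1289 K/W
Q = ΔT/ΣR = (22.4 °C − 0.948 °C)/0.1289 = 166 W

Q = 166 W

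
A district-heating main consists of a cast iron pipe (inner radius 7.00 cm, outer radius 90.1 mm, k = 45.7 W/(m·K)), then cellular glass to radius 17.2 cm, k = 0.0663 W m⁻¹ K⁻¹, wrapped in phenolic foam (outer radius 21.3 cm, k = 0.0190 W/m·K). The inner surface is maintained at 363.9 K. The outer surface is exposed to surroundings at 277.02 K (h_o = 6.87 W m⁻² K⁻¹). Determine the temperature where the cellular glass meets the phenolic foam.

Series thermal resistances, inner to outer:
  R'_cast iron = ln(0.0901/0.0700)/(2πk) = 0.2524/(2π·45.7) = 8.791×10^-4 m·K/W
  R'_cellular glass = ln(0.172/0.0901)/(2πk) = 0.6466/(2π·0.0663) = 1.552 m·K/W
  R'_phenolic foam = ln(0.213/0.172)/(2πk) = 0.2138/(2π·0.0190) = 1.791 m·K/W
  R'_conv,out = 1/(2πr h) = 1/(2π·0.213·6.87) = 0.1088 m·K/W
ΣR = 8.791×10^-4 + 1.552 + 1.791 + 0.1088 = 3.453 m·K/W
Q' = ΔT/ΣR = (363.9 K − 277.02 K)/3.453 = 25.16 W/m
From the inner boundary to the cellular glass/phenolic foam interface, ΣR_partial = 1.553 m·K/W.
T_interface = T_in − Q'·ΣR_partial = 363.9 K − (25.16)(1.553) = 324.8 K

T = 324.8 K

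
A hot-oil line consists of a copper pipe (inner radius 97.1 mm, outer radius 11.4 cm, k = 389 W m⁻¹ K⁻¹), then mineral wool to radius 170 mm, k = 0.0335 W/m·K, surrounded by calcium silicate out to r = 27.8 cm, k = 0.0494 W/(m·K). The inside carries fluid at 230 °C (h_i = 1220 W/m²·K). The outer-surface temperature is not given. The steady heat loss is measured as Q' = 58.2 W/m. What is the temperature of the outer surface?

Series resistances:
  R'_conv,in = 1/(2πr h) = 1/(2π·0.0971·1220) = 0.001344 m·K/W
  R'_copper = ln(0.114/0.0971)/(2πk) = 0.1605/(2π·389) = 6.565×10^-5 m·K/W
  R'_mineral wool = ln(0.170/0.114)/(2πk) = 0.3996/(2π·0.0335) = 1.898 m·K/W
  R'_calcium silicate = ln(0.278/0.170)/(2πk) = 0.4918/(2π·0.0494) = 1.585 m·K/W
ΣR = 3.484 m·K/W
ΔT = Q'·ΣR = 58.2 × 3.484 = 202.8 K
Heat flows outward, so T_out = T_in − ΔT = 230 − 202.8 = 27.2 °C

T_out = 27.2 °C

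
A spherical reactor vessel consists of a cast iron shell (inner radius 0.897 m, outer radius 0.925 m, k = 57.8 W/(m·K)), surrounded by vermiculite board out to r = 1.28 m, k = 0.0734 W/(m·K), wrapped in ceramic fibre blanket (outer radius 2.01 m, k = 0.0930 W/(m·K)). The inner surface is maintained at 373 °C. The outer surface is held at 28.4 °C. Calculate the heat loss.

Q = 607 W

Treat each layer as a resistance in series:
  R_cast iron = (1/0.897 − 1/0.925)/(4πk) = 0.03375/(4π·57.8) = 4.646×10^-5 K/W
  R_vermiculite board = (1/0.925 − 1/1.28)/(4πk) = 0.2998/(4π·0.0734) = 0.3251 K/W
  R_ceramic fibre blanket = (1/1.28 − 1/2.01)/(4πk) = 0.2837/(4π·0.0930) = 0.2428 K/W
ΣR = 4.646×10^-5 + 0.3251 + 0.2428 = 0.5679 K/W
Q = ΔT/ΣR = (373 °C − 28.4 °C)/0.5679 = 607 W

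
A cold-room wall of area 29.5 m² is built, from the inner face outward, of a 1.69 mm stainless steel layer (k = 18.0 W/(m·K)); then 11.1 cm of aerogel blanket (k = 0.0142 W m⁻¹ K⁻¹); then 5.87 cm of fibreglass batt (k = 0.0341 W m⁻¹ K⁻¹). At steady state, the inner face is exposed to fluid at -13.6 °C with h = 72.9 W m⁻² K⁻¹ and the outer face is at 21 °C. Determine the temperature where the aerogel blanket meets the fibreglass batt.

T = 14.8 °C

Series thermal resistances, inner to outer:
  R_conv,in = 1/(hA) = 1/(72.9·29.5) = 4.650×10^-4 K/W
  R_stainless steel = L/(kA) = 0.00169/(18.0·29.5) = 3.183×10^-6 K/W
  R_aerogel blanket = L/(kA) = 0.111/(0.0142·29.5) = 0.2650 K/W
  R_fibreglass batt = L/(kA) = 0.0587/(0.0341·29.5) = 0.05835 K/W
ΣR = 4.650×10^-4 + 3.183×10^-6 + 0.2650 + 0.05835 = 0.3238 K/W
Q = ΔT/ΣR = (-13.6 °C − 21 °C)/0.3238 = -106.9 W
From the inner boundary to the aerogel blanket/fibreglass batt interface, ΣR_partial = 0.2655 K/W.
T_interface = T_in − Q·ΣR_partial = -13.6 °C − (-106.9)(0.2655) = 14.8 °C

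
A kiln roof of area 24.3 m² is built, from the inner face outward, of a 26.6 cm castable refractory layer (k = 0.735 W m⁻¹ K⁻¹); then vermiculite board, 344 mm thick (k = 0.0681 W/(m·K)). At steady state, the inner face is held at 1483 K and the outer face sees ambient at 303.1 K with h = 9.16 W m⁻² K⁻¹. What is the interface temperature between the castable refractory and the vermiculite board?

T = 1406 K

Series thermal resistances, inner to outer:
  R_castable refractory = L/(kA) = 0.266/(0.735·24.3) = 0.01489 K/W
  R_vermiculite board = L/(kA) = 0.344/(0.0681·24.3) = 0.2079 K/W
  R_conv,out = 1/(hA) = 1/(9.16·24.3) = 0.004493 K/W
ΣR = 0.01489 + 0.2079 + 0.004493 = 0.2273 K/W
Q = ΔT/ΣR = (1483 K − 303.1 K)/0.2273 = 5191 W
From the inner boundary to the castable refractory/vermiculite board interface, ΣR_partial = 0.01489 K/W.
T_interface = T_in − Q·ΣR_partial = 1483 K − (5191)(0.01489) = 1406 K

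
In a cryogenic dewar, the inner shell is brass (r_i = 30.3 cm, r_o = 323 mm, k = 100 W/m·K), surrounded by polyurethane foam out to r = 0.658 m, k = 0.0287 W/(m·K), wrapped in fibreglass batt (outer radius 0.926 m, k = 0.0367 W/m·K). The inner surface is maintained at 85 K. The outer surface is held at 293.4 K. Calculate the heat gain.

Treat each layer as a resistance in series:
  R_brass = (1/0.303 − 1/0.323)/(4πk) = 0.2044/(4π·100) = 1.626×10^-4 K/W
  R_polyurethane foam = (1/0.323 − 1/0.658)/(4πk) = 1.576/(4π·0.0287) = 4.370 K/W
  R_fibreglass batt = (1/0.658 − 1/0.926)/(4πk) = 0.4398/(4π·0.0367) = 0.9537 K/W
ΣR = 1.626×10^-4 + 4.370 + 0.9537 = 5.324 K/W
Q = ΔT/ΣR = (85 K − 293.4 K)/5.324 = -39.1 W
(Negative Q ⇒ heat flows inward; heat gain = 39.1 W.)

Q = 39.1 W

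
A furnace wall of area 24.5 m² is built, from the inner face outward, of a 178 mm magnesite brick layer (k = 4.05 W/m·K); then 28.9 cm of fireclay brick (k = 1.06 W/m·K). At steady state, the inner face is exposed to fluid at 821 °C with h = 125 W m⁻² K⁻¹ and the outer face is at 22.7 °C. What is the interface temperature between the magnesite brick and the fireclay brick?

Resistance network (inner→outer):
  R_conv,in = 1/(hA) = 1/(125·24.5) = 3.265×10^-4 K/W
  R_magnesite brick = L/(kA) = 0.178/(4.05·24.5) = 0.001794 K/W
  R_fireclay brick = L/(kA) = 0.289/(1.06·24.5) = 0.01113 K/W
ΣR = 3.265×10^-4 + 0.001794 + 0.01113 = 0.01325 K/W
Q = ΔT/ΣR = (821 °C − 22.7 °C)/0.01325 = 60250 W
From the inner boundary to the magnesite brick/fireclay brick interface, ΣR_partial = 0.002120 K/W.
T_interface = T_in − Q·ΣR_partial = 821 °C − (60250)(0.002120) = 693 °C

T = 693 °C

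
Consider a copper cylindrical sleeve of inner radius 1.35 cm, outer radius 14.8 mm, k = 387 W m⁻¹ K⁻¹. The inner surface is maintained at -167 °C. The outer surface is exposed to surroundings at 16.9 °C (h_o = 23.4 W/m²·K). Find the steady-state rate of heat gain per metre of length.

Q' = 400 W/m

Treat each layer as a resistance in series:
  R'_copper = ln(0.0148/0.0135)/(2πk) = 0.09194/(2π·387) = 3.781×10^-5 m·K/W
  R'_conv,out = 1/(2πr h) = 1/(2π·0.0148·23.4) = 0.4596 m·K/W
ΣR = 3.781×10^-5 + 0.4596 = 0.4596 m·K/W
Q' = ΔT/ΣR = (-167 °C − 16.9 °C)/0.4596 = -400 W/m
(Negative Q' ⇒ heat flows inward; heat gain = 400 W/m.)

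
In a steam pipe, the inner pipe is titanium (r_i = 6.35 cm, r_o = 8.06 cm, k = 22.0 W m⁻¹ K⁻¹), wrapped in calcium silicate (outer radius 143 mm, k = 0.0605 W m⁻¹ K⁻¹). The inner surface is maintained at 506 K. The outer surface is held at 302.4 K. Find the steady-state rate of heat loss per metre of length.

Q' = 135 W/m

Treat each layer as a resistance in series:
  R'_titanium = ln(0.0806/0.0635)/(2πk) = 0.2385/(2π·22.0) = 0.001725 m·K/W
  R'_calcium silicate = ln(0.143/0.0806)/(2πk) = 0.5733/(2π·0.0605) = 1.508 m·K/W
ΣR = 0.001725 + 1.508 = 1.510 m·K/W
Q' = ΔT/ΣR = (506 K − 302.4 K)/1.510 = 135 W/m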